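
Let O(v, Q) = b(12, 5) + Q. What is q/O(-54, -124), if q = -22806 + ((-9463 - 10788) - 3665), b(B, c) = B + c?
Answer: 46722/107 ≈ 436.65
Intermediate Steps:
q = -46722 (q = -22806 + (-20251 - 3665) = -22806 - 23916 = -46722)
O(v, Q) = 17 + Q (O(v, Q) = (12 + 5) + Q = 17 + Q)
q/O(-54, -124) = -46722/(17 - 124) = -46722/(-107) = -46722*(-1/107) = 46722/107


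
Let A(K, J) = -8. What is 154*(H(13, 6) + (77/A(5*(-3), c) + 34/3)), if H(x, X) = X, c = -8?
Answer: 14245/12 ≈ 1187.1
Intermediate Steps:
154*(H(13, 6) + (77/A(5*(-3), c) + 34/3)) = 154*(6 + (77/(-8) + 34/3)) = 154*(6 + (77*(-⅛) + 34*(⅓))) = 154*(6 + (-77/8 + 34/3)) = 154*(6 + 41/24) = 154*(185/24) = 14245/12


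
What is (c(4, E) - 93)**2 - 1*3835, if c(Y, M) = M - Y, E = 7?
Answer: 4265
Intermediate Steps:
(c(4, E) - 93)**2 - 1*3835 = ((7 - 1*4) - 93)**2 - 1*3835 = ((7 - 4) - 93)**2 - 3835 = (3 - 93)**2 - 3835 = (-90)**2 - 3835 = 8100 - 3835 = 4265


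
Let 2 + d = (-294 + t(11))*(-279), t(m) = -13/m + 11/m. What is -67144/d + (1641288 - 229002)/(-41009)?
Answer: -652665731174/18511913699 ≈ -35.257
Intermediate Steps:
t(m) = -2/m
d = 902822/11 (d = -2 + (-294 - 2/11)*(-279) = -2 - 3236/11*(-279) = -2 + 902844/11 = 902822/11 ≈ 82075.)
-67144/d + (1641288 - 229002)/(-41009) = -67144/902822/11 + (1641288 - 229002)/(-41009) = -67144*11/902822 + 1412286*(-1/41009) = -369292/451411 - 1412286/41009 = -652665731174/18511913699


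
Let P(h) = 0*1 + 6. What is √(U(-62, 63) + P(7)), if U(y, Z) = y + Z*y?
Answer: I*√3962 ≈ 62.944*I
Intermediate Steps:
P(h) = 6 (P(h) = 0 + 6 = 6)
√(U(-62, 63) + P(7)) = √(-62*(1 + 63) + 6) = √(-62*64 + 6) = √(-3968 + 6) = √(-3962) = I*√3962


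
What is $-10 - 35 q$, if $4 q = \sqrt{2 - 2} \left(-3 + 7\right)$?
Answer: $-10$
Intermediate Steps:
$q = 0$ ($q = \frac{\sqrt{2 - 2} \left(-3 + 7\right)}{4} = \frac{\sqrt{0} \cdot 4}{4} = \frac{0 \cdot 4}{4} = \frac{1}{4} \cdot 0 = 0$)
$-10 - 35 q = -10 - 0 = -10 + 0 = -10$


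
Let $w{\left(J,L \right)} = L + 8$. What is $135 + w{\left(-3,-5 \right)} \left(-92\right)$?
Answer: $-141$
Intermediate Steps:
$w{\left(J,L \right)} = 8 + L$
$135 + w{\left(-3,-5 \right)} \left(-92\right) = 135 + \left(8 - 5\right) \left(-92\right) = 135 + 3 \left(-92\right) = 135 - 276 = -141$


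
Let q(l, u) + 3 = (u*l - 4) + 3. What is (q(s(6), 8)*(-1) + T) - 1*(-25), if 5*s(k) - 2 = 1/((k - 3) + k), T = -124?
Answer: -4427/45 ≈ -98.378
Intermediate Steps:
s(k) = ⅖ + 1/(5*(-3 + 2*k)) (s(k) = ⅖ + 1/(5*((k - 3) + k)) = ⅖ + 1/(5*((-3 + k) + k)) = ⅖ + 1/(5*(-3 + 2*k)))
q(l, u) = -4 + l*u (q(l, u) = -3 + ((u*l - 4) + 3) = -3 + ((l*u - 4) + 3) = -3 + ((-4 + l*u) + 3) = -3 + (-1 + l*u) = -4 + l*u)
(q(s(6), 8)*(-1) + T) - 1*(-25) = ((-4 + ((-5 + 4*6)/(5*(-3 + 2*6)))*8)*(-1) - 124) - 1*(-25) = ((-4 + ((-5 + 24)/(5*(-3 + 12)))*8)*(-1) - 124) + 25 = ((-4 + ((⅕)*19/9)*8)*(-1) - 124) + 25 = ((-4 + ((⅕)*(⅑)*19)*8)*(-1) - 124) + 25 = ((-4 + (19/45)*8)*(-1) - 124) + 25 = ((-4 + 152/45)*(-1) - 124) + 25 = (-28/45*(-1) - 124) + 25 = (28/45 - 124) + 25 = -5552/45 + 25 = -4427/45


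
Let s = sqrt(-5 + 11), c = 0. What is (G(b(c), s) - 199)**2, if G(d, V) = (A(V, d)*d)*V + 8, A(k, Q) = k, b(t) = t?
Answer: 36481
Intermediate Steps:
s = sqrt(6) ≈ 2.4495
G(d, V) = 8 + d*V**2 (G(d, V) = (V*d)*V + 8 = d*V**2 + 8 = 8 + d*V**2)
(G(b(c), s) - 199)**2 = ((8 + 0*(sqrt(6))**2) - 199)**2 = ((8 + 0*6) - 199)**2 = ((8 + 0) - 199)**2 = (8 - 199)**2 = (-191)**2 = 36481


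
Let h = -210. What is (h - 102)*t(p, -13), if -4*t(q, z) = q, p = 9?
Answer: 702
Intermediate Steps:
t(q, z) = -q/4
(h - 102)*t(p, -13) = (-210 - 102)*(-1/4*9) = -312*(-9/4) = 702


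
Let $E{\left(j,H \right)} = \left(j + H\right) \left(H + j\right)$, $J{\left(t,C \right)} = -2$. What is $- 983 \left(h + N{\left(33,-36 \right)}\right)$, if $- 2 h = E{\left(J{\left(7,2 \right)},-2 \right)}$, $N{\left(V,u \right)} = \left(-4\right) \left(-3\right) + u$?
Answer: $31456$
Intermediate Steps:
$N{\left(V,u \right)} = 12 + u$
$E{\left(j,H \right)} = \left(H + j\right)^{2}$ ($E{\left(j,H \right)} = \left(H + j\right) \left(H + j\right) = \left(H + j\right)^{2}$)
$h = -8$ ($h = - \frac{\left(-2 - 2\right)^{2}}{2} = - \frac{\left(-4\right)^{2}}{2} = \left(- \frac{1}{2}\right) 16 = -8$)
$- 983 \left(h + N{\left(33,-36 \right)}\right) = - 983 \left(-8 + \left(12 - 36\right)\right) = - 983 \left(-8 - 24\right) = \left(-983\right) \left(-32\right) = 31456$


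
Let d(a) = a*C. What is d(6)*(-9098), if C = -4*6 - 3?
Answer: 1473876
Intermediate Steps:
C = -27 (C = -24 - 3 = -27)
d(a) = -27*a (d(a) = a*(-27) = -27*a)
d(6)*(-9098) = -27*6*(-9098) = -162*(-9098) = 1473876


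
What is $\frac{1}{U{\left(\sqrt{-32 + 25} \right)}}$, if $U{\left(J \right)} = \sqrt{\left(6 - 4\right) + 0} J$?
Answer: $- \frac{i \sqrt{14}}{14} \approx - 0.26726 i$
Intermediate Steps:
$U{\left(J \right)} = J \sqrt{2}$ ($U{\left(J \right)} = \sqrt{2 + 0} J = \sqrt{2} J = J \sqrt{2}$)
$\frac{1}{U{\left(\sqrt{-32 + 25} \right)}} = \frac{1}{\sqrt{-32 + 25} \sqrt{2}} = \frac{1}{\sqrt{-7} \sqrt{2}} = \frac{1}{i \sqrt{7} \sqrt{2}} = \frac{1}{i \sqrt{14}} = - \frac{i \sqrt{14}}{14}$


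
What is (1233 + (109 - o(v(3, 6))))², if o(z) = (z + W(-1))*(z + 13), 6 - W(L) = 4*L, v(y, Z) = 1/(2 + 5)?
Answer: 3507719076/2401 ≈ 1.4609e+6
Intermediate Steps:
v(y, Z) = ⅐ (v(y, Z) = 1/7 = ⅐)
W(L) = 6 - 4*L
o(z) = (10 + z)*(13 + z) (o(z) = (z + (6 - 4*(-1)))*(z + 13) = (z + (6 + 4))*(13 + z) = (z + 10)*(13 + z) = (10 + z)*(13 + z))
(1233 + (109 - o(v(3, 6))))² = (1233 + (109 - (130 + (⅐)² + 23*(⅐))))² = (1233 + (109 - (130 + 1/49 + 23/7)))² = (1233 + (109 - 1*6532/49))² = (1233 + (109 - 6532/49))² = (1233 - 1191/49)² = (59226/49)² = 3507719076/2401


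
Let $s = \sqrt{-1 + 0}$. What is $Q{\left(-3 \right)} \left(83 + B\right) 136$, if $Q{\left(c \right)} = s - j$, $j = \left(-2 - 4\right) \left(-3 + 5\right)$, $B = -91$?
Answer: $-13056 - 1088 i \approx -13056.0 - 1088.0 i$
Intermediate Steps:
$j = -12$ ($j = \left(-6\right) 2 = -12$)
$s = i$ ($s = \sqrt{-1} = i \approx 1.0 i$)
$Q{\left(c \right)} = 12 + i$ ($Q{\left(c \right)} = i - -12 = i + 12 = 12 + i$)
$Q{\left(-3 \right)} \left(83 + B\right) 136 = \left(12 + i\right) \left(83 - 91\right) 136 = \left(12 + i\right) \left(\left(-8\right) 136\right) = \left(12 + i\right) \left(-1088\right) = -13056 - 1088 i$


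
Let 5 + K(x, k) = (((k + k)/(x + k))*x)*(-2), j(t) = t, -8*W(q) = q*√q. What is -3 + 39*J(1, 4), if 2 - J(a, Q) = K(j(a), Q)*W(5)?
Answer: 75 - 1599*√5/8 ≈ -371.93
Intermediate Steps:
W(q) = -q^(3/2)/8 (W(q) = -q*√q/8 = -q^(3/2)/8)
K(x, k) = -5 - 4*k*x/(k + x) (K(x, k) = -5 + (((k + k)/(x + k))*x)*(-2) = -5 + (((2*k)/(k + x))*x)*(-2) = -5 + ((2*k/(k + x))*x)*(-2) = -5 + (2*k*x/(k + x))*(-2) = -5 - 4*k*x/(k + x))
J(a, Q) = 2 + 5*√5*(-5*Q - 5*a - 4*Q*a)/(8*(Q + a)) (J(a, Q) = 2 - (-5*Q - 5*a - 4*Q*a)/(Q + a)*(-5*√5/8) = 2 - (-5)*√5*(-5*Q - 5*a - 4*Q*a)/(8*(Q + a)) = 2 + 5*√5*(-5*Q - 5*a - 4*Q*a)/(8*(Q + a)))
-3 + 39*J(1, 4) = -3 + 39*((2*4 + 2*1 + √5*(-25*4 - 25*1 - 20*4*1)/8)/(4 + 1)) = -3 + 39*((8 + 2 + √5*(-100 - 25 - 80)/8)/5) = -3 + 39*((8 + 2 + (⅛)*√5*(-205))/5) = -3 + 39*((8 + 2 - 205*√5/8)/5) = -3 + 39*((10 - 205*√5/8)/5) = -3 + 39*(2 - 41*√5/8) = -3 + (78 - 1599*√5/8) = 75 - 1599*√5/8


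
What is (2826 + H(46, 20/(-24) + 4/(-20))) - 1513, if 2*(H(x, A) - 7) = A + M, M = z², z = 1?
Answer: 79199/60 ≈ 1320.0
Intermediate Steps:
M = 1 (M = 1² = 1)
H(x, A) = 15/2 + A/2 (H(x, A) = 7 + (A + 1)/2 = 7 + (1 + A)/2 = 7 + (½ + A/2) = 15/2 + A/2)
(2826 + H(46, 20/(-24) + 4/(-20))) - 1513 = (2826 + (15/2 + (20/(-24) + 4/(-20))/2)) - 1513 = (2826 + (15/2 + (20*(-1/24) + 4*(-1/20))/2)) - 1513 = (2826 + (15/2 + (-⅚ - ⅕)/2)) - 1513 = (2826 + (15/2 + (½)*(-31/30))) - 1513 = (2826 + (15/2 - 31/60)) - 1513 = (2826 + 419/60) - 1513 = 169979/60 - 1513 = 79199/60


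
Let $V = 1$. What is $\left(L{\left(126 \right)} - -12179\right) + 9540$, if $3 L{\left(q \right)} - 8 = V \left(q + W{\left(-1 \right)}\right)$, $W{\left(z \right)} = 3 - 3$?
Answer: $\frac{65291}{3} \approx 21764.0$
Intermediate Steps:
$W{\left(z \right)} = 0$ ($W{\left(z \right)} = 3 - 3 = 0$)
$L{\left(q \right)} = \frac{8}{3} + \frac{q}{3}$ ($L{\left(q \right)} = \frac{8}{3} + \frac{1 \left(q + 0\right)}{3} = \frac{8}{3} + \frac{1 q}{3} = \frac{8}{3} + \frac{q}{3}$)
$\left(L{\left(126 \right)} - -12179\right) + 9540 = \left(\left(\frac{8}{3} + \frac{1}{3} \cdot 126\right) - -12179\right) + 9540 = \left(\left(\frac{8}{3} + 42\right) + 12179\right) + 9540 = \left(\frac{134}{3} + 12179\right) + 9540 = \frac{36671}{3} + 9540 = \frac{65291}{3}$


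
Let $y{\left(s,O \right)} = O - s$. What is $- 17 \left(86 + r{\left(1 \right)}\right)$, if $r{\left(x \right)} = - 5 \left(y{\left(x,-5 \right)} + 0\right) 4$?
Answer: $-3502$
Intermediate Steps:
$r{\left(x \right)} = 100 + 20 x$ ($r{\left(x \right)} = - 5 \left(\left(-5 - x\right) + 0\right) 4 = - 5 \left(-5 - x\right) 4 = \left(25 + 5 x\right) 4 = 100 + 20 x$)
$- 17 \left(86 + r{\left(1 \right)}\right) = - 17 \left(86 + \left(100 + 20 \cdot 1\right)\right) = - 17 \left(86 + \left(100 + 20\right)\right) = - 17 \left(86 + 120\right) = \left(-17\right) 206 = -3502$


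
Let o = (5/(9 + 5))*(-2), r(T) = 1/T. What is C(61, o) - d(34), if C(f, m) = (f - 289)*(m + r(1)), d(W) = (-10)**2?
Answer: -1156/7 ≈ -165.14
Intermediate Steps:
d(W) = 100
o = -5/7 (o = (5/14)*(-2) = -5/7 ≈ -0.71429)
C(f, m) = (1 + m)*(-289 + f) (C(f, m) = (f - 289)*(m + 1/1) = (-289 + f)*(m + 1) = (-289 + f)*(1 + m) = (1 + m)*(-289 + f))
C(61, o) - d(34) = (-289 + 61 - 289*(-5/7) + 61*(-5/7)) - 1*100 = (-289 + 61 + 1445/7 - 305/7) - 100 = -456/7 - 100 = -1156/7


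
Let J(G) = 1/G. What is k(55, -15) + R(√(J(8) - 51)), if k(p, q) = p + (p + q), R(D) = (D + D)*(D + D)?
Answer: -217/2 ≈ -108.50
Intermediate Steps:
R(D) = 4*D² (R(D) = (2*D)*(2*D) = 4*D²)
k(p, q) = q + 2*p
k(55, -15) + R(√(J(8) - 51)) = (-15 + 2*55) + 4*(√(1/8 - 51))² = (-15 + 110) + 4*(√(⅛ - 51))² = 95 + 4*(√(-407/8))² = 95 + 4*(I*√814/4)² = 95 + 4*(-407/8) = 95 - 407/2 = -217/2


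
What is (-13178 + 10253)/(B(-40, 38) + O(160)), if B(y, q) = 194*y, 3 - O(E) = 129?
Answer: 2925/7886 ≈ 0.37091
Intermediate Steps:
O(E) = -126 (O(E) = 3 - 1*129 = 3 - 129 = -126)
(-13178 + 10253)/(B(-40, 38) + O(160)) = (-13178 + 10253)/(194*(-40) - 126) = -2925/(-7760 - 126) = -2925/(-7886) = -2925*(-1/7886) = 2925/7886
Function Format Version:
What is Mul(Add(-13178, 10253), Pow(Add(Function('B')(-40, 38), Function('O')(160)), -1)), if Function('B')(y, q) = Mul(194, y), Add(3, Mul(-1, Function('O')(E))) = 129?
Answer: Rational(2925, 7886) ≈ 0.37091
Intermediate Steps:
Function('O')(E) = -126 (Function('O')(E) = Add(3, Mul(-1, 129)) = Add(3, -129) = -126)
Mul(Add(-13178, 10253), Pow(Add(Function('B')(-40, 38), Function('O')(160)), -1)) = Mul(Add(-13178, 10253), Pow(Add(Mul(194, -40), -126), -1)) = Mul(-2925, Pow(Add(-7760, -126), -1)) = Mul(-2925, Pow(-7886, -1)) = Mul(-2925, Rational(-1, 7886)) = Rational(2925, 7886)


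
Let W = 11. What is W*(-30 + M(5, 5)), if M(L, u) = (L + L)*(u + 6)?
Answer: 880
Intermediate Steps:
M(L, u) = 2*L*(6 + u) (M(L, u) = (2*L)*(6 + u) = 2*L*(6 + u))
W*(-30 + M(5, 5)) = 11*(-30 + 2*5*(6 + 5)) = 11*(-30 + 2*5*11) = 11*(-30 + 110) = 11*80 = 880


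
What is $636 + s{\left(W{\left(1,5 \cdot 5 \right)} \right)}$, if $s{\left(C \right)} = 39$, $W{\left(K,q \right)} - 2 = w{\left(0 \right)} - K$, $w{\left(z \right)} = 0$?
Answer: $675$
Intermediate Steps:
$W{\left(K,q \right)} = 2 - K$ ($W{\left(K,q \right)} = 2 + \left(0 - K\right) = 2 - K$)
$636 + s{\left(W{\left(1,5 \cdot 5 \right)} \right)} = 636 + 39 = 675$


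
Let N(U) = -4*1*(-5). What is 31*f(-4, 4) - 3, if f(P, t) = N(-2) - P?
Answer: 741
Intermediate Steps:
N(U) = 20 (N(U) = -4*(-5) = 20)
f(P, t) = 20 - P
31*f(-4, 4) - 3 = 31*(20 - 1*(-4)) - 3 = 31*(20 + 4) - 3 = 31*24 - 3 = 744 - 3 = 741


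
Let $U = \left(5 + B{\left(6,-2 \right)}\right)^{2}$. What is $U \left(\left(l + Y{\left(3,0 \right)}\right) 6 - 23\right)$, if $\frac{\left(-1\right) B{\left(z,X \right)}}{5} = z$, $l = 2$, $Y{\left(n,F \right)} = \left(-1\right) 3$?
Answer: $-18125$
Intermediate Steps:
$Y{\left(n,F \right)} = -3$
$B{\left(z,X \right)} = - 5 z$
$U = 625$ ($U = \left(5 - 30\right)^{2} = \left(-25\right)^{2} = 625$)
$U \left(\left(l + Y{\left(3,0 \right)}\right) 6 - 23\right) = 625 \left(\left(2 - 3\right) 6 - 23\right) = 625 \left(\left(-1\right) 6 - 23\right) = 625 \left(-6 - 23\right) = 625 \left(-29\right) = -18125$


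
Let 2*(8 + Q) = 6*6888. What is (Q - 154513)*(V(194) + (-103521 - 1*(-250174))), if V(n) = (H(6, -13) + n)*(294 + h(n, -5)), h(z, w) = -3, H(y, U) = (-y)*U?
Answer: -30225579885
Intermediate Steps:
H(y, U) = -U*y
V(n) = 22698 + 291*n (V(n) = (-1*(-13)*6 + n)*(294 - 3) = (78 + n)*291 = 22698 + 291*n)
Q = 20656 (Q = -8 + (6*6888)/2 = -8 + (½)*41328 = -8 + 20664 = 20656)
(Q - 154513)*(V(194) + (-103521 - 1*(-250174))) = (20656 - 154513)*((22698 + 291*194) + (-103521 - 1*(-250174))) = -133857*((22698 + 56454) + (-103521 + 250174)) = -133857*(79152 + 146653) = -133857*225805 = -30225579885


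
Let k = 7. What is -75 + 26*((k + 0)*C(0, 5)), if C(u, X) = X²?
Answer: 4475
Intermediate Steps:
-75 + 26*((k + 0)*C(0, 5)) = -75 + 26*((7 + 0)*5²) = -75 + 26*(7*25) = -75 + 26*175 = -75 + 4550 = 4475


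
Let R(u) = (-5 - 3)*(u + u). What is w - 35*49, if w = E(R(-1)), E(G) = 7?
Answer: -1708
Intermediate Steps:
R(u) = -16*u
w = 7
w - 35*49 = 7 - 35*49 = 7 - 1715 = -1708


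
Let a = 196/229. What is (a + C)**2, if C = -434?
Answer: 9838656100/52441 ≈ 1.8761e+5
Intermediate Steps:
a = 196/229 (a = 196*(1/229) = 196/229 ≈ 0.85590)
(a + C)**2 = (196/229 - 434)**2 = (-99190/229)**2 = 9838656100/52441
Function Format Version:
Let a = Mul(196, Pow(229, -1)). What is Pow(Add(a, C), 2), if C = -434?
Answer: Rational(9838656100, 52441) ≈ 1.8761e+5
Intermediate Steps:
a = Rational(196, 229) (a = Mul(196, Rational(1, 229)) = Rational(196, 229) ≈ 0.85590)
Pow(Add(a, C), 2) = Pow(Add(Rational(196, 229), -434), 2) = Pow(Rational(-99190, 229), 2) = Rational(9838656100, 52441)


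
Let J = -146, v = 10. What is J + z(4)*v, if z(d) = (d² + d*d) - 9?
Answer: 84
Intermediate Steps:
z(d) = -9 + 2*d² (z(d) = (d² + d²) - 9 = 2*d² - 9 = -9 + 2*d²)
J + z(4)*v = -146 + (-9 + 2*4²)*10 = -146 + (-9 + 2*16)*10 = -146 + (-9 + 32)*10 = -146 + 23*10 = -146 + 230 = 84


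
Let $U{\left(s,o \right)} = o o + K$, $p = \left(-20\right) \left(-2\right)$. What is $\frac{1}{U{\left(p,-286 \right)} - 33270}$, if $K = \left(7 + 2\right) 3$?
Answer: $\frac{1}{48553} \approx 2.0596 \cdot 10^{-5}$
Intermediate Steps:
$K = 27$ ($K = 9 \cdot 3 = 27$)
$p = 40$
$U{\left(s,o \right)} = 27 + o^{2}$ ($U{\left(s,o \right)} = o o + 27 = o^{2} + 27 = 27 + o^{2}$)
$\frac{1}{U{\left(p,-286 \right)} - 33270} = \frac{1}{\left(27 + \left(-286\right)^{2}\right) - 33270} = \frac{1}{\left(27 + 81796\right) - 33270} = \frac{1}{81823 - 33270} = \frac{1}{48553}$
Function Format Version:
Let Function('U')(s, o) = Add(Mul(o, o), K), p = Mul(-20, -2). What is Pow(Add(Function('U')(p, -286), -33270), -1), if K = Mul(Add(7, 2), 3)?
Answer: Rational(1, 48553) ≈ 2.0596e-5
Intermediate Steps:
K = 27 (K = Mul(9, 3) = 27)
p = 40
Function('U')(s, o) = Add(27, Pow(o, 2)) (Function('U')(s, o) = Add(Mul(o, o), 27) = Add(Pow(o, 2), 27) = Add(27, Pow(o, 2)))
Pow(Add(Function('U')(p, -286), -33270), -1) = Pow(Add(Add(27, Pow(-286, 2)), -33270), -1) = Pow(Add(Add(27, 81796), -33270), -1) = Pow(Add(81823, -33270), -1) = Pow(48553, -1) = Rational(1, 48553)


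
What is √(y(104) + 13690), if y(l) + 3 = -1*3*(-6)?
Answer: √13705 ≈ 117.07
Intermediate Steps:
y(l) = 15 (y(l) = -3 - 1*3*(-6) = -3 - 3*(-6) = -3 + 18 = 15)
√(y(104) + 13690) = √(15 + 13690) = √13705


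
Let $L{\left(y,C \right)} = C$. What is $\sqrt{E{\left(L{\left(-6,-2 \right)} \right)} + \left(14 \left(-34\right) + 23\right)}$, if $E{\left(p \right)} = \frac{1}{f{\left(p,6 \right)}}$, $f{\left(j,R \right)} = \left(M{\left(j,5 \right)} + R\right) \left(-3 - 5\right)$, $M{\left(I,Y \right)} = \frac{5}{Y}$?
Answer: $\frac{i \sqrt{355166}}{28} \approx 21.284 i$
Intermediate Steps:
$f{\left(j,R \right)} = -8 - 8 R$ ($f{\left(j,R \right)} = \left(\frac{5}{5} + R\right) \left(-3 - 5\right) = \left(5 \cdot \frac{1}{5} + R\right) \left(-8\right) = \left(1 + R\right) \left(-8\right) = -8 - 8 R$)
$E{\left(p \right)} = - \frac{1}{56}$ ($E{\left(p \right)} = \frac{1}{-8 - 48} = \frac{1}{-56} = - \frac{1}{56}$)
$\sqrt{E{\left(L{\left(-6,-2 \right)} \right)} + \left(14 \left(-34\right) + 23\right)} = \sqrt{- \frac{1}{56} + \left(14 \left(-34\right) + 23\right)} = \sqrt{- \frac{1}{56} + \left(-476 + 23\right)} = \sqrt{- \frac{1}{56} - 453} = \sqrt{- \frac{25369}{56}} = \frac{i \sqrt{355166}}{28}$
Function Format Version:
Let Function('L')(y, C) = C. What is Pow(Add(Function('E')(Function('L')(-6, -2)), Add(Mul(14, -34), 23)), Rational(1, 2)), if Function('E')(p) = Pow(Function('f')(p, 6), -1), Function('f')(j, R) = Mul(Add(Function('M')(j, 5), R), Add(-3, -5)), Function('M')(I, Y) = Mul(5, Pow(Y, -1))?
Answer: Mul(Rational(1, 28), I, Pow(355166, Rational(1, 2))) ≈ Mul(21.284, I)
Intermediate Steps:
Function('f')(j, R) = Add(-8, Mul(-8, R)) (Function('f')(j, R) = Mul(Add(Mul(5, Pow(5, -1)), R), Add(-3, -5)) = Mul(Add(Mul(5, Rational(1, 5)), R), -8) = Mul(Add(1, R), -8) = Add(-8, Mul(-8, R)))
Function('E')(p) = Rational(-1, 56) (Function('E')(p) = Pow(Add(-8, Mul(-8, 6)), -1) = Pow(Add(-8, -48), -1) = Pow(-56, -1) = Rational(-1, 56))
Pow(Add(Function('E')(Function('L')(-6, -2)), Add(Mul(14, -34), 23)), Rational(1, 2)) = Pow(Add(Rational(-1, 56), Add(Mul(14, -34), 23)), Rational(1, 2)) = Pow(Add(Rational(-1, 56), Add(-476, 23)), Rational(1, 2)) = Pow(Add(Rational(-1, 56), -453), Rational(1, 2)) = Pow(Rational(-25369, 56), Rational(1, 2)) = Mul(Rational(1, 28), I, Pow(355166, Rational(1, 2)))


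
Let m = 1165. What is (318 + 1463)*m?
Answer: 2074865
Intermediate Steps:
(318 + 1463)*m = (318 + 1463)*1165 = 1781*1165 = 2074865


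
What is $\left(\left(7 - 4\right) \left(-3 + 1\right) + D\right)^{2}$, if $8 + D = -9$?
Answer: $529$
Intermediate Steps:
$D = -17$ ($D = -8 - 9 = -17$)
$\left(\left(7 - 4\right) \left(-3 + 1\right) + D\right)^{2} = \left(\left(7 - 4\right) \left(-3 + 1\right) - 17\right)^{2} = \left(3 \left(-2\right) - 17\right)^{2} = \left(-6 - 17\right)^{2} = \left(-23\right)^{2} = 529$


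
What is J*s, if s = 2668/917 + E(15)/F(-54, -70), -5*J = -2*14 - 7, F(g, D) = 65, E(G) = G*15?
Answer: 75949/1703 ≈ 44.597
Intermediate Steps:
E(G) = 15*G
J = 7 (J = -(-2*14 - 7)/5 = -(-28 - 7)/5 = -⅕*(-35) = 7)
s = 75949/11921 (s = 2668/917 + (15*15)/65 = 2668*(1/917) + 225*(1/65) = 2668/917 + 45/13 = 75949/11921 ≈ 6.3710)
J*s = 7*(75949/11921) = 75949/1703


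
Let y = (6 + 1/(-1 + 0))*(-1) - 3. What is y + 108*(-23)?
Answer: -2492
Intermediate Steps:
y = -8 (y = (6 + 1/(-1))*(-1) - 3 = (6 - 1*1)*(-1) - 3 = (6 - 1)*(-1) - 3 = 5*(-1) - 3 = -5 - 3 = -8)
y + 108*(-23) = -8 + 108*(-23) = -8 - 2484 = -2492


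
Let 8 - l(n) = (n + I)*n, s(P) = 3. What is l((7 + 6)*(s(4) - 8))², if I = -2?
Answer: 18896409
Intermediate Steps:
l(n) = 8 - n*(-2 + n) (l(n) = 8 - (n - 2)*n = 8 - (-2 + n)*n = 8 - n*(-2 + n))
l((7 + 6)*(s(4) - 8))² = (8 - ((7 + 6)*(3 - 8))² + 2*((7 + 6)*(3 - 8)))² = (8 - (13*(-5))² + 2*(13*(-5)))² = (8 - 1*(-65)² + 2*(-65))² = (8 - 1*4225 - 130)² = (8 - 4225 - 130)² = (-4347)² = 18896409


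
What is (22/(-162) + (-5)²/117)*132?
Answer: 3608/351 ≈ 10.279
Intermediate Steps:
(22/(-162) + (-5)²/117)*132 = (22*(-1/162) + 25*(1/117))*132 = (-11/81 + 25/117)*132 = (82/1053)*132 = 3608/351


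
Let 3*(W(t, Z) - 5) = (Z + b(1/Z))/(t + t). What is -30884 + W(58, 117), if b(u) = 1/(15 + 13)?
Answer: -10375231/336 ≈ -30879.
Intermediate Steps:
b(u) = 1/28
W(t, Z) = 5 + (1/28 + Z)/(6*t) (W(t, Z) = 5 + ((Z + 1/28)/(t + t))/3 = 5 + ((1/28 + Z)/((2*t)))/3 = 5 + ((1/28 + Z)*(1/(2*t)))/3 = 5 + ((1/28 + Z)/(2*t))/3 = 5 + (1/28 + Z)/(6*t))
-30884 + W(58, 117) = -30884 + (1/168)*(1 + 28*117 + 840*58)/58 = -30884 + (1/168)*(1/58)*(1 + 3276 + 48720) = -30884 + (1/168)*(1/58)*51997 = -30884 + 1793/336 = -10375231/336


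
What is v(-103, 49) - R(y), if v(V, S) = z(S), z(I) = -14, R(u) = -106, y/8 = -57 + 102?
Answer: 92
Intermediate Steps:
y = 360 (y = 8*(-57 + 102) = 8*45 = 360)
v(V, S) = -14
v(-103, 49) - R(y) = -14 - 1*(-106) = -14 + 106 = 92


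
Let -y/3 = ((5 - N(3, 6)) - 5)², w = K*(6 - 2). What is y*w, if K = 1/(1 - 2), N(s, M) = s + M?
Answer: 972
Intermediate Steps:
N(s, M) = M + s
K = -1 (K = 1/(-1) = -1)
w = -4 (w = -(6 - 2) = -1*4 = -4)
y = -243 (y = -3*((5 - (6 + 3)) - 5)² = -3*((5 - 1*9) - 5)² = -3*((5 - 9) - 5)² = -3*(-4 - 5)² = -3*(-9)² = -3*81 = -243)
y*w = -243*(-4) = 972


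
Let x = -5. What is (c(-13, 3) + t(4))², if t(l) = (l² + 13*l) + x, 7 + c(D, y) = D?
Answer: 1849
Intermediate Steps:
c(D, y) = -7 + D
t(l) = -5 + l² + 13*l (t(l) = (l² + 13*l) - 5 = -5 + l² + 13*l)
(c(-13, 3) + t(4))² = ((-7 - 13) + (-5 + 4² + 13*4))² = (-20 + (-5 + 16 + 52))² = (-20 + 63)² = 43² = 1849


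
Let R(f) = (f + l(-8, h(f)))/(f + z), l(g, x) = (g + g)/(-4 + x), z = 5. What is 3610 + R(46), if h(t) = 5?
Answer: 61380/17 ≈ 3610.6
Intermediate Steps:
l(g, x) = 2*g/(-4 + x) (l(g, x) = (2*g)/(-4 + x) = 2*g/(-4 + x))
R(f) = (-16 + f)/(5 + f) (R(f) = (f + 2*(-8)/(-4 + 5))/(f + 5) = (f + 2*(-8)/1)/(5 + f) = (f + 2*(-8)*1)/(5 + f) = (f - 16)/(5 + f) = (-16 + f)/(5 + f))
3610 + R(46) = 3610 + (-16 + 46)/(5 + 46) = 3610 + 30/51 = 3610 + (1/51)*30 = 3610 + 10/17 = 61380/17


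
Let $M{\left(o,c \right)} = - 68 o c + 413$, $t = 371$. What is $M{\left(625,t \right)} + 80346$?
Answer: $-15686741$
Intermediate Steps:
$M{\left(o,c \right)} = 413 - 68 c o$ ($M{\left(o,c \right)} = - 68 c o + 413 = 413 - 68 c o$)
$M{\left(625,t \right)} + 80346 = \left(413 - 25228 \cdot 625\right) + 80346 = \left(413 - 15767500\right) + 80346 = -15767087 + 80346 = -15686741$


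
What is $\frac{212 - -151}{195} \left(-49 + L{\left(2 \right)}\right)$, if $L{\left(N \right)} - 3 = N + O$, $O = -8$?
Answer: $- \frac{484}{5} \approx -96.8$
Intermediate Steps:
$L{\left(N \right)} = -5 + N$ ($L{\left(N \right)} = 3 + \left(N - 8\right) = 3 + \left(-8 + N\right) = -5 + N$)
$\frac{212 - -151}{195} \left(-49 + L{\left(2 \right)}\right) = \frac{212 - -151}{195} \left(-49 + \left(-5 + 2\right)\right) = \left(212 + 151\right) \frac{1}{195} \left(-49 - 3\right) = 363 \cdot \frac{1}{195} \left(-52\right) = \frac{121}{65} \left(-52\right) = - \frac{484}{5}$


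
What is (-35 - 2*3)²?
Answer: 1681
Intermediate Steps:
(-35 - 2*3)² = (-35 - 6)² = (-41)² = 1681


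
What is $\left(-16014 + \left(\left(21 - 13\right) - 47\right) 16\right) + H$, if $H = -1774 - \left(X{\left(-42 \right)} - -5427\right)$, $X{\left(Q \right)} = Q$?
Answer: $-23797$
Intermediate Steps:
$H = -7159$ ($H = -1774 - \left(-42 - -5427\right) = -1774 - \left(-42 + 5427\right) = -1774 - 5385 = -7159$)
$\left(-16014 + \left(\left(21 - 13\right) - 47\right) 16\right) + H = \left(-16014 + \left(\left(21 - 13\right) - 47\right) 16\right) - 7159 = \left(-16014 + \left(8 - 47\right) 16\right) - 7159 = \left(-16014 - 624\right) - 7159 = -16638 - 7159 = -23797$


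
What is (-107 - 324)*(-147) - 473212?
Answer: -409855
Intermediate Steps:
(-107 - 324)*(-147) - 473212 = -431*(-147) - 473212 = 63357 - 473212 = -409855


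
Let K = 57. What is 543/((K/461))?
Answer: 83441/19 ≈ 4391.6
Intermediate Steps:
543/((K/461)) = 543/((57/461)) = 543/((57*(1/461))) = 543/(57/461) = 543*(461/57) = 83441/19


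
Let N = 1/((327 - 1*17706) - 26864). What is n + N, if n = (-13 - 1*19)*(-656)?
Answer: 928749055/44243 ≈ 20992.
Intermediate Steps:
N = -1/44243 (N = 1/((327 - 17706) - 26864) = 1/(-17379 - 26864) = 1/(-44243) = -1/44243 ≈ -2.2602e-5)
n = 20992 (n = (-13 - 19)*(-656) = -32*(-656) = 20992)
n + N = 20992 - 1/44243 = 928749055/44243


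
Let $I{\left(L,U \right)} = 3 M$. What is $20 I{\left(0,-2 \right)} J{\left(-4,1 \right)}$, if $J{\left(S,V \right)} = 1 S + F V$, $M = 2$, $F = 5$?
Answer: $120$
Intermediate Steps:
$I{\left(L,U \right)} = 6$ ($I{\left(L,U \right)} = 3 \cdot 2 = 6$)
$J{\left(S,V \right)} = S + 5 V$ ($J{\left(S,V \right)} = 1 S + 5 V = S + 5 V$)
$20 I{\left(0,-2 \right)} J{\left(-4,1 \right)} = 20 \cdot 6 \left(-4 + 5 \cdot 1\right) = 120 \left(-4 + 5\right) = 120 \cdot 1 = 120$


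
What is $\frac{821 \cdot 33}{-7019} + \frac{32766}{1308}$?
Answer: $\frac{32424485}{1530142} \approx 21.19$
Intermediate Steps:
$\frac{821 \cdot 33}{-7019} + \frac{32766}{1308} = 27093 \left(- \frac{1}{7019}\right) + 32766 \cdot \frac{1}{1308} = - \frac{27093}{7019} + \frac{5461}{218} = \frac{32424485}{1530142}$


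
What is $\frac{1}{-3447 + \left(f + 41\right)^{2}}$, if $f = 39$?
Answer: $\frac{1}{2953} \approx 0.00033864$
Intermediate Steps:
$\frac{1}{-3447 + \left(f + 41\right)^{2}} = \frac{1}{-3447 + \left(39 + 41\right)^{2}} = \frac{1}{-3447 + 80^{2}} = \frac{1}{-3447 + 6400} = \frac{1}{2953}$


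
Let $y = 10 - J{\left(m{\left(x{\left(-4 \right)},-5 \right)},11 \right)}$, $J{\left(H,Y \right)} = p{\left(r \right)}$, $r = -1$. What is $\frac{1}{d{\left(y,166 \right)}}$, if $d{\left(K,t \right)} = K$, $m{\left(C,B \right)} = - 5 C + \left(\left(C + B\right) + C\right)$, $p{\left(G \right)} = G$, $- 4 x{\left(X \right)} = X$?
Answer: $\frac{1}{11} \approx 0.090909$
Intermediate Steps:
$x{\left(X \right)} = - \frac{X}{4}$
$m{\left(C,B \right)} = B - 3 C$ ($m{\left(C,B \right)} = - 5 C + \left(\left(B + C\right) + C\right) = - 5 C + \left(B + 2 C\right) = B - 3 C$)
$J{\left(H,Y \right)} = -1$
$y = 11$ ($y = 10 - -1 = 10 + 1 = 11$)
$\frac{1}{d{\left(y,166 \right)}} = \frac{1}{11}$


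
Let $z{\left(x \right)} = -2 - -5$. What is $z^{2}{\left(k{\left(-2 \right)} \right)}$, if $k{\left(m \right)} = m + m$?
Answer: $9$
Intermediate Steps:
$k{\left(m \right)} = 2 m$
$z{\left(x \right)} = 3$ ($z{\left(x \right)} = -2 + 5 = 3$)
$z^{2}{\left(k{\left(-2 \right)} \right)} = 3^{2} = 9$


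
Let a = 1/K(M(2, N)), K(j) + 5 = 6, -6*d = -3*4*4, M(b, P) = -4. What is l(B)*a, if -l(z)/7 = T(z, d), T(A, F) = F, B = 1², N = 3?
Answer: -56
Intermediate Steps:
B = 1
d = 8 (d = -(-3*4)*4/6 = -(-2)*4 = -⅙*(-48) = 8)
K(j) = 1 (K(j) = -5 + 6 = 1)
l(z) = -56 (l(z) = -7*8 = -56)
a = 1 (a = 1/1 = 1)
l(B)*a = -56*1 = -56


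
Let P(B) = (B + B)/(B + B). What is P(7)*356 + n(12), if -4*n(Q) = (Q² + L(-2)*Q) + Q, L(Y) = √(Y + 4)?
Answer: 317 - 3*√2 ≈ 312.76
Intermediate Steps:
P(B) = 1 (P(B) = (2*B)/((2*B)) = (2*B)*(1/(2*B)) = 1)
L(Y) = √(4 + Y)
n(Q) = -Q/4 - Q²/4 - Q*√2/4 (n(Q) = -((Q² + √(4 - 2)*Q) + Q)/4 = -((Q² + √2*Q) + Q)/4 = -((Q² + Q*√2) + Q)/4 = -(Q + Q² + Q*√2)/4 = -Q/4 - Q²/4 - Q*√2/4)
P(7)*356 + n(12) = 1*356 - ¼*12*(1 + 12 + √2) = 356 - ¼*12*(13 + √2) = 356 + (-39 - 3*√2) = 317 - 3*√2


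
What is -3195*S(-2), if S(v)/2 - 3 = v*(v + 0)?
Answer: -44730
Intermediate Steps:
S(v) = 6 + 2*v² (S(v) = 6 + 2*(v*(v + 0)) = 6 + 2*(v*v) = 6 + 2*v²)
-3195*S(-2) = -3195*(6 + 2*(-2)²) = -3195*(6 + 2*4) = -3195*(6 + 8) = -3195*14 = -44730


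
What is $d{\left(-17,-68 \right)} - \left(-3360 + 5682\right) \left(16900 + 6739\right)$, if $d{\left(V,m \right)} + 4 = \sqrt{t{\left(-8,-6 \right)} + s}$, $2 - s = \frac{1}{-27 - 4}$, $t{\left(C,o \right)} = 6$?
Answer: $-54889762 + \frac{\sqrt{7719}}{31} \approx -5.489 \cdot 10^{7}$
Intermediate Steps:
$s = \frac{63}{31}$ ($s = 2 - \frac{1}{-27 - 4} = 2 - \frac{1}{-31} = 2 - - \frac{1}{31} = 2 + \frac{1}{31} = \frac{63}{31} \approx 2.0323$)
$d{\left(V,m \right)} = -4 + \frac{\sqrt{7719}}{31}$ ($d{\left(V,m \right)} = -4 + \sqrt{6 + \frac{63}{31}} = -4 + \sqrt{\frac{249}{31}} = -4 + \frac{\sqrt{7719}}{31}$)
$d{\left(-17,-68 \right)} - \left(-3360 + 5682\right) \left(16900 + 6739\right) = \left(-4 + \frac{\sqrt{7719}}{31}\right) - \left(-3360 + 5682\right) \left(16900 + 6739\right) = \left(-4 + \frac{\sqrt{7719}}{31}\right) - 2322 \cdot 23639 = \left(-4 + \frac{\sqrt{7719}}{31}\right) - 54889758 = -54889762 + \frac{\sqrt{7719}}{31}$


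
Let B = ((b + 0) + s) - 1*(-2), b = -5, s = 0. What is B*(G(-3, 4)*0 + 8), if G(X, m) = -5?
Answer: -24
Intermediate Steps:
B = -3 (B = ((-5 + 0) + 0) - 1*(-2) = (-5 + 0) + 2 = -5 + 2 = -3)
B*(G(-3, 4)*0 + 8) = -3*(-5*0 + 8) = -3*(0 + 8) = -3*8 = -24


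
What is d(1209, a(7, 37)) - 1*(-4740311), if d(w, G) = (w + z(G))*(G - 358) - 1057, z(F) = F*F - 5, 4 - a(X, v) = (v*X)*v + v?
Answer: -922277675586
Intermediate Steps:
a(X, v) = 4 - v - X*v**2 (a(X, v) = 4 - ((v*X)*v + v) = 4 - ((X*v)*v + v) = 4 - (X*v**2 + v) = 4 - (v + X*v**2) = 4 + (-v - X*v**2) = 4 - v - X*v**2)
z(F) = -5 + F**2 (z(F) = F**2 - 5 = -5 + F**2)
d(w, G) = -1057 + (-358 + G)*(-5 + w + G**2) (d(w, G) = (w + (-5 + G**2))*(G - 358) - 1057 = (-5 + w + G**2)*(-358 + G) - 1057 = (-358 + G)*(-5 + w + G**2) - 1057 = -1057 + (-358 + G)*(-5 + w + G**2))
d(1209, a(7, 37)) - 1*(-4740311) = (733 - 358*1209 - 358*(4 - 1*37 - 1*7*37**2)**2 + (4 - 1*37 - 1*7*37**2)*1209 + (4 - 1*37 - 1*7*37**2)*(-5 + (4 - 1*37 - 1*7*37**2)**2)) - 1*(-4740311) = (733 - 432822 - 358*(4 - 37 - 1*7*1369)**2 + (4 - 37 - 1*7*1369)*1209 + (4 - 37 - 1*7*1369)*(-5 + (4 - 37 - 1*7*1369)**2)) + 4740311 = (733 - 432822 - 358*(4 - 37 - 9583)**2 + (4 - 37 - 9583)*1209 + (4 - 37 - 9583)*(-5 + (4 - 37 - 9583)**2)) + 4740311 = (733 - 432822 - 358*(-9616)**2 - 9616*1209 - 9616*(-5 + (-9616)**2)) + 4740311 = (733 - 432822 - 358*92467456 - 11625744 - 9616*(-5 + 92467456)) + 4740311 = (733 - 432822 - 33103349248 - 11625744 - 9616*92467451) + 4740311 = (733 - 432822 - 33103349248 - 11625744 - 889167008816) + 4740311 = -922282415897 + 4740311 = -922277675586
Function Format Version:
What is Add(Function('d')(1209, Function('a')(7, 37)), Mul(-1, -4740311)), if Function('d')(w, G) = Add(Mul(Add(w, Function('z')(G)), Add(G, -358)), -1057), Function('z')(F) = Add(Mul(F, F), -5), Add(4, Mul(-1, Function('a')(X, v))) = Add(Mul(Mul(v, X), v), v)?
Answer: -922277675586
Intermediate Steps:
Function('a')(X, v) = Add(4, Mul(-1, v), Mul(-1, X, Pow(v, 2))) (Function('a')(X, v) = Add(4, Mul(-1, Add(Mul(Mul(v, X), v), v))) = Add(4, Mul(-1, Add(Mul(Mul(X, v), v), v))) = Add(4, Mul(-1, Add(Mul(X, Pow(v, 2)), v))) = Add(4, Mul(-1, Add(v, Mul(X, Pow(v, 2))))) = Add(4, Add(Mul(-1, v), Mul(-1, X, Pow(v, 2)))) = Add(4, Mul(-1, v), Mul(-1, X, Pow(v, 2))))
Function('z')(F) = Add(-5, Pow(F, 2)) (Function('z')(F) = Add(Pow(F, 2), -5) = Add(-5, Pow(F, 2)))
Function('d')(w, G) = Add(-1057, Mul(Add(-358, G), Add(-5, w, Pow(G, 2)))) (Function('d')(w, G) = Add(Mul(Add(w, Add(-5, Pow(G, 2))), Add(G, -358)), -1057) = Add(Mul(Add(-5, w, Pow(G, 2)), Add(-358, G)), -1057) = Add(Mul(Add(-358, G), Add(-5, w, Pow(G, 2))), -1057) = Add(-1057, Mul(Add(-358, G), Add(-5, w, Pow(G, 2)))))
Add(Function('d')(1209, Function('a')(7, 37)), Mul(-1, -4740311)) = Add(Add(733, Mul(-358, 1209), Mul(-358, Pow(Add(4, Mul(-1, 37), Mul(-1, 7, Pow(37, 2))), 2)), Mul(Add(4, Mul(-1, 37), Mul(-1, 7, Pow(37, 2))), 1209), Mul(Add(4, Mul(-1, 37), Mul(-1, 7, Pow(37, 2))), Add(-5, Pow(Add(4, Mul(-1, 37), Mul(-1, 7, Pow(37, 2))), 2)))), Mul(-1, -4740311)) = Add(Add(733, -432822, Mul(-358, Pow(Add(4, -37, Mul(-1, 7, 1369)), 2)), Mul(Add(4, -37, Mul(-1, 7, 1369)), 1209), Mul(Add(4, -37, Mul(-1, 7, 1369)), Add(-5, Pow(Add(4, -37, Mul(-1, 7, 1369)), 2)))), 4740311) = Add(Add(733, -432822, Mul(-358, Pow(Add(4, -37, -9583), 2)), Mul(Add(4, -37, -9583), 1209), Mul(Add(4, -37, -9583), Add(-5, Pow(Add(4, -37, -9583), 2)))), 4740311) = Add(Add(733, -432822, Mul(-358, Pow(-9616, 2)), Mul(-9616, 1209), Mul(-9616, Add(-5, Pow(-9616, 2)))), 4740311) = Add(Add(733, -432822, Mul(-358, 92467456), -11625744, Mul(-9616, Add(-5, 92467456))), 4740311) = Add(Add(733, -432822, -33103349248, -11625744, Mul(-9616, 92467451)), 4740311) = Add(Add(733, -432822, -33103349248, -11625744, -889167008816), 4740311) = Add(-922282415897, 4740311) = -922277675586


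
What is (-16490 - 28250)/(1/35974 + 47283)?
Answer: -1609476760/1700958643 ≈ -0.94622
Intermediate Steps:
(-16490 - 28250)/(1/35974 + 47283) = -44740/(1/35974 + 47283) = -44740/1700958643/35974 = -44740*35974/1700958643 = -1609476760/1700958643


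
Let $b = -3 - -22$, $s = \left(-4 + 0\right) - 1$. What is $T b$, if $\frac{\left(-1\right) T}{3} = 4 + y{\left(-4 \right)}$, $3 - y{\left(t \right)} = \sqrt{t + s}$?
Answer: $-399 + 171 i \approx -399.0 + 171.0 i$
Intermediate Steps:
$s = -5$ ($s = -4 - 1 = -5$)
$y{\left(t \right)} = 3 - \sqrt{-5 + t}$ ($y{\left(t \right)} = 3 - \sqrt{t - 5} = 3 - \sqrt{-5 + t}$)
$b = 19$ ($b = -3 + 22 = 19$)
$T = -21 + 9 i$ ($T = - 3 \left(4 + \left(3 - \sqrt{-5 - 4}\right)\right) = - 3 \left(4 + \left(3 - \sqrt{-9}\right)\right) = - 3 \left(4 + \left(3 - 3 i\right)\right) = - 3 \left(7 - 3 i\right) = -21 + 9 i \approx -21.0 + 9.0 i$)
$T b = \left(-21 + 9 i\right) 19 = -399 + 171 i$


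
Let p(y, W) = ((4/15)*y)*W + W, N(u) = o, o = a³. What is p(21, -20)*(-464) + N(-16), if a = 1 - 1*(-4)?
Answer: 61373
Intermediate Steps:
a = 5 (a = 1 + 4 = 5)
o = 125 (o = 5³ = 125)
N(u) = 125
p(y, W) = W + 4*W*y/15 (p(y, W) = ((4*(1/15))*y)*W + W = (4*y/15)*W + W = 4*W*y/15 + W = W + 4*W*y/15)
p(21, -20)*(-464) + N(-16) = ((1/15)*(-20)*(15 + 4*21))*(-464) + 125 = ((1/15)*(-20)*(15 + 84))*(-464) + 125 = ((1/15)*(-20)*99)*(-464) + 125 = -132*(-464) + 125 = 61248 + 125 = 61373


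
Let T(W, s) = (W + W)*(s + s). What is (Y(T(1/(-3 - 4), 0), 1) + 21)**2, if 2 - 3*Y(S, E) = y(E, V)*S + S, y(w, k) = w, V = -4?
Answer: 4225/9 ≈ 469.44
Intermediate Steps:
T(W, s) = 4*W*s (T(W, s) = (2*W)*(2*s) = 4*W*s)
Y(S, E) = 2/3 - S/3 - E*S/3 (Y(S, E) = 2/3 - (E*S + S)/3 = 2/3 - (S + E*S)/3 = 2/3 + (-S/3 - E*S/3) = 2/3 - S/3 - E*S/3)
(Y(T(1/(-3 - 4), 0), 1) + 21)**2 = ((2/3 - 4*0/(3*(-3 - 4)) - 1/3*1*4*0/(-3 - 4)) + 21)**2 = ((2/3 - 4*0/(3*(-7)) - 1/3*1*4*0/(-7)) + 21)**2 = ((2/3 - 4*(-1)*0/(3*7) - 1/3*1*4*(-1/7)*0) + 21)**2 = ((2/3 - 1/3*0 - 1/3*1*0) + 21)**2 = ((2/3 + 0 + 0) + 21)**2 = (2/3 + 21)**2 = (65/3)**2 = 4225/9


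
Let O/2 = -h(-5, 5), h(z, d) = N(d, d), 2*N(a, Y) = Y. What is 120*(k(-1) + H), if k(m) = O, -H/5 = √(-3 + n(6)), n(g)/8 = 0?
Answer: -600 - 600*I*√3 ≈ -600.0 - 1039.2*I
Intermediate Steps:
N(a, Y) = Y/2
h(z, d) = d/2
n(g) = 0 (n(g) = 8*0 = 0)
O = -5 (O = 2*(-5/2) = -5)
H = -5*I*√3 (H = -5*√(-3 + 0) = -5*I*√3 ≈ -8.6602*I)
k(m) = -5
120*(k(-1) + H) = 120*(-5 - 5*I*√3) = -600 - 600*I*√3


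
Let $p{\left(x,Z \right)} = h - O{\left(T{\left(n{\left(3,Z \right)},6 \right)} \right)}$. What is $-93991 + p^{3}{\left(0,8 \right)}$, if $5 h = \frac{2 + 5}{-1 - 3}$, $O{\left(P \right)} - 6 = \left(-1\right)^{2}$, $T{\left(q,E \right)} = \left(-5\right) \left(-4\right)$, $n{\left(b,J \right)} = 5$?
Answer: $- \frac{755104523}{8000} \approx -94388.0$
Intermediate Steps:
$T{\left(q,E \right)} = 20$
$O{\left(P \right)} = 7$ ($O{\left(P \right)} = 6 + \left(-1\right)^{2} = 6 + 1 = 7$)
$h = - \frac{7}{20}$ ($h = \frac{\left(2 + 5\right) \frac{1}{-1 - 3}}{5} = \frac{7 \frac{1}{-4}}{5} = \frac{7 \left(- \frac{1}{4}\right)}{5} = \frac{1}{5} \left(- \frac{7}{4}\right) = - \frac{7}{20} \approx -0.35$)
$p{\left(x,Z \right)} = - \frac{147}{20}$ ($p{\left(x,Z \right)} = - \frac{7}{20} - 7 = - \frac{147}{20}$)
$-93991 + p^{3}{\left(0,8 \right)} = -93991 + \left(- \frac{147}{20}\right)^{3} = -93991 - \frac{3176523}{8000} = - \frac{755104523}{8000}$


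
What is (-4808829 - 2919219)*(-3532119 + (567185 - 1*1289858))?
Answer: 32881236806016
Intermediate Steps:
(-4808829 - 2919219)*(-3532119 + (567185 - 1*1289858)) = -7728048*(-3532119 + (567185 - 1289858)) = -7728048*(-3532119 - 722673) = -7728048*(-4254792) = 32881236806016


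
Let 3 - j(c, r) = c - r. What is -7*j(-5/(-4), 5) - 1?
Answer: -193/4 ≈ -48.250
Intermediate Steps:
j(c, r) = 3 + r - c (j(c, r) = 3 - (c - r) = 3 + (r - c) = 3 + r - c)
-7*j(-5/(-4), 5) - 1 = -7*(3 + 5 - (-5)/(-4)) - 1 = -7*(3 + 5 - (-5)*(-1)/4) - 1 = -7*(3 + 5 - 1*5/4) - 1 = -7*(3 + 5 - 5/4) - 1 = -7*27/4 - 1 = -189/4 - 1 = -193/4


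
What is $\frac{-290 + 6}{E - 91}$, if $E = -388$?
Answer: $\frac{284}{479} \approx 0.5929$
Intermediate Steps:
$\frac{-290 + 6}{E - 91} = \frac{-290 + 6}{-388 - 91} = - \frac{284}{-388 - 91} = - \frac{284}{-479} = \left(-284\right) \left(- \frac{1}{479}\right) = \frac{284}{479}$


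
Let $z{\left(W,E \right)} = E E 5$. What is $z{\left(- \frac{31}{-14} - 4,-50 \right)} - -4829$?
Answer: $17329$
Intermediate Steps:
$z{\left(W,E \right)} = 5 E^{2}$ ($z{\left(W,E \right)} = E^{2} \cdot 5 = 5 E^{2}$)
$z{\left(- \frac{31}{-14} - 4,-50 \right)} - -4829 = 5 \left(-50\right)^{2} - -4829 = 5 \cdot 2500 + 4829 = 12500 + 4829 = 17329$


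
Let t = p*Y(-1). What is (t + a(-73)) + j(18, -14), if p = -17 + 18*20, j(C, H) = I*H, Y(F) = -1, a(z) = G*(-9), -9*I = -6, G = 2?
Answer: -1111/3 ≈ -370.33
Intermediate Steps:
I = ⅔ (I = -⅑*(-6) = ⅔ ≈ 0.66667)
a(z) = -18 (a(z) = 2*(-9) = -18)
j(C, H) = 2*H/3
p = 343 (p = -17 + 360 = 343)
t = -343 (t = 343*(-1) = -343)
(t + a(-73)) + j(18, -14) = (-343 - 18) + (⅔)*(-14) = -361 - 28/3 = -1111/3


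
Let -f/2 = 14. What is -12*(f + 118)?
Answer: -1080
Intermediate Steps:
f = -28 (f = -2*14 = -28)
-12*(f + 118) = -12*(-28 + 118) = -12*90 = -1080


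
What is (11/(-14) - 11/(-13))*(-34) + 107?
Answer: 9550/91 ≈ 104.95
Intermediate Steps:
(11/(-14) - 11/(-13))*(-34) + 107 = (11*(-1/14) - 11*(-1/13))*(-34) + 107 = (-11/14 + 11/13)*(-34) + 107 = (11/182)*(-34) + 107 = -187/91 + 107 = 9550/91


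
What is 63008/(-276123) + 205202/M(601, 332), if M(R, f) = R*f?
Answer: 22044439795/27547687218 ≈ 0.80023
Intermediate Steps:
63008/(-276123) + 205202/M(601, 332) = 63008/(-276123) + 205202/((601*332)) = 63008*(-1/276123) + 205202/199532 = -63008/276123 + 205202*(1/199532) = -63008/276123 + 102601/99766 = 22044439795/27547687218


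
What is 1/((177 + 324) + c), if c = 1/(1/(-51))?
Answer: 1/450 ≈ 0.0022222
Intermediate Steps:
c = -51 (c = 1/(-1/51) = -51)
1/((177 + 324) + c) = 1/((177 + 324) - 51) = 1/(501 - 51) = 1/450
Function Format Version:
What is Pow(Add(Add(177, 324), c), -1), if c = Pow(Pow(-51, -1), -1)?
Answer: Rational(1, 450) ≈ 0.0022222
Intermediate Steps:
c = -51 (c = Pow(Rational(-1, 51), -1) = -51)
Pow(Add(Add(177, 324), c), -1) = Pow(Add(Add(177, 324), -51), -1) = Pow(Add(501, -51), -1) = Pow(450, -1) = Rational(1, 450)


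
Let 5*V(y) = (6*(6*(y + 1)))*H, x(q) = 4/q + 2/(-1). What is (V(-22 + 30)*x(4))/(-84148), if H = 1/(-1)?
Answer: -81/105185 ≈ -0.00077007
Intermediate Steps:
x(q) = -2 + 4/q (x(q) = 4/q + 2*(-1) = 4/q - 2 = -2 + 4/q)
H = -1 (H = 1*(-1) = -1)
V(y) = -36/5 - 36*y/5 (V(y) = ((6*(6*(y + 1)))*(-1))/5 = ((6*(6*(1 + y)))*(-1))/5 = ((6*(6 + 6*y))*(-1))/5 = ((36 + 36*y)*(-1))/5 = (-36 - 36*y)/5 = -36/5 - 36*y/5)
(V(-22 + 30)*x(4))/(-84148) = ((-36/5 - 36*(-22 + 30)/5)*(-2 + 4/4))/(-84148) = ((-36/5 - 36/5*8)*(-2 + 4*(1/4)))*(-1/84148) = ((-36/5 - 288/5)*(-2 + 1))*(-1/84148) = -324/5*(-1)*(-1/84148) = (324/5)*(-1/84148) = -81/105185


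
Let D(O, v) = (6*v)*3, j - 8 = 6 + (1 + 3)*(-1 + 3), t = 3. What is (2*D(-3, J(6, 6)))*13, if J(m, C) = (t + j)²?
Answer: 292500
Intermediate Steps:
j = 22 (j = 8 + (6 + (1 + 3)*(-1 + 3)) = 8 + (6 + 4*2) = 8 + (6 + 8) = 8 + 14 = 22)
J(m, C) = 625 (J(m, C) = (3 + 22)² = 25² = 625)
D(O, v) = 18*v
(2*D(-3, J(6, 6)))*13 = (2*(18*625))*13 = (2*11250)*13 = 22500*13 = 292500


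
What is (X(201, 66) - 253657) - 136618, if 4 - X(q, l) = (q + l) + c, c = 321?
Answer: -390859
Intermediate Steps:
X(q, l) = -317 - l - q (X(q, l) = 4 - ((q + l) + 321) = 4 - ((l + q) + 321) = 4 - (321 + l + q) = 4 + (-321 - l - q) = -317 - l - q)
(X(201, 66) - 253657) - 136618 = ((-317 - 1*66 - 1*201) - 253657) - 136618 = ((-317 - 66 - 201) - 253657) - 136618 = (-584 - 253657) - 136618 = -254241 - 136618 = -390859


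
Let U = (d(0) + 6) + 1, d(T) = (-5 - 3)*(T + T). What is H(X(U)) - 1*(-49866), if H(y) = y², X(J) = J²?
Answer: 52267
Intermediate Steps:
d(T) = -16*T
U = 7 (U = (-16*0 + 6) + 1 = (0 + 6) + 1 = 6 + 1 = 7)
H(X(U)) - 1*(-49866) = (7²)² - 1*(-49866) = 49² + 49866 = 2401 + 49866 = 52267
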